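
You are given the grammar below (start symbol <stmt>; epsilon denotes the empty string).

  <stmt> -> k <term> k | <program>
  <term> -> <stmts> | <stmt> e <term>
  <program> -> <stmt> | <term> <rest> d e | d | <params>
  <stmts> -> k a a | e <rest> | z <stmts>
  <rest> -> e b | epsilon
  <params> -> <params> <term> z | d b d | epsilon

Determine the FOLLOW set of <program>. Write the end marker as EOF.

{ EOF, e }

In <stmt> -> <program>: <program> is at the end, add FOLLOW(<stmt>) = { EOF, e }.
Union: FOLLOW(<program>) = { EOF, e }.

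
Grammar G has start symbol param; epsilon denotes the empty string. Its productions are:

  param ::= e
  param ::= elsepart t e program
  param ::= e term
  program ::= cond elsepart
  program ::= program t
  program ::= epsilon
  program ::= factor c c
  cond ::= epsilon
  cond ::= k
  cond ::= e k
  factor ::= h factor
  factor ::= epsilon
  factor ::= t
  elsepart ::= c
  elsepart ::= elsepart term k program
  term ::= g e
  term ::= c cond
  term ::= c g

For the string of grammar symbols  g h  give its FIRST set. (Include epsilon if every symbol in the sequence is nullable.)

g is a terminal; add {g} and stop.

{ g }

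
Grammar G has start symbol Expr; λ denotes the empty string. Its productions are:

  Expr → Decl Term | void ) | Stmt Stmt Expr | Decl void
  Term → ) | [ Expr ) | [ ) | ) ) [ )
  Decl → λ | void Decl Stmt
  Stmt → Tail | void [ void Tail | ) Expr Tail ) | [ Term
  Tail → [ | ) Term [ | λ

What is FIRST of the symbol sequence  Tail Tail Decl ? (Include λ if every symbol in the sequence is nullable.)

Add FIRST(Tail)\{λ} = { ), [ }; Tail is nullable, continue.
Add FIRST(Tail)\{λ} = { ), [ }; Tail is nullable, continue.
Add FIRST(Decl)\{λ} = { void }; Decl is nullable, continue.
Every symbol is nullable, so include λ.

{ ), [, void, λ }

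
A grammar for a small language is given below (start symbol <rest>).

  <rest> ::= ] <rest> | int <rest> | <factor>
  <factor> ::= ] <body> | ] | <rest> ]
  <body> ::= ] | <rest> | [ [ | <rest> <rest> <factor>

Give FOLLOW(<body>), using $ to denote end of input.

{ $, ], int }

In <factor> ::= ] <body>: <body> is at the end, add FOLLOW(<factor>) = { $, ], int }.
Union: FOLLOW(<body>) = { $, ], int }.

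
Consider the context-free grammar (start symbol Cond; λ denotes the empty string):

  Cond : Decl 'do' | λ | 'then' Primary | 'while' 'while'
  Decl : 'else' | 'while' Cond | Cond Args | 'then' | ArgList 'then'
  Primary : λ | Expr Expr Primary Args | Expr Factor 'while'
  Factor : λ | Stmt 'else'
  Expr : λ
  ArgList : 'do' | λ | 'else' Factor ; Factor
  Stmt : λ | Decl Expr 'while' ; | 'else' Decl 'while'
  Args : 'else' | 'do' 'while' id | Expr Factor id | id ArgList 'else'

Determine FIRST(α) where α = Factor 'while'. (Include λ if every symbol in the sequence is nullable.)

{ 'do', 'else', 'then', 'while', id }

Add FIRST(Factor)\{λ} = { 'do', 'else', 'then', 'while', id }; Factor is nullable, continue.
'while' is a terminal; add {'while'} and stop.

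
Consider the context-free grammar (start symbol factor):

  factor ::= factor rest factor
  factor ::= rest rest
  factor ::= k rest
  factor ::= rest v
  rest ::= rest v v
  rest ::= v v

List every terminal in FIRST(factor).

{ k, v }

From factor ::= factor rest factor: add FIRST(factor) = { k, v }.
From factor ::= rest rest: add FIRST(rest) = { v }.
factor ::= k rest contributes {k}.
From factor ::= rest v: add FIRST(rest) = { v }.
Union: FIRST(factor) = { k, v }.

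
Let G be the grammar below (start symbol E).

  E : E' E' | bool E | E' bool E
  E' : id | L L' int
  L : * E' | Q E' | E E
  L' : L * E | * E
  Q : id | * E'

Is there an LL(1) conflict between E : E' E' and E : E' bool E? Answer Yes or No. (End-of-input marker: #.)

Yes

FIRST(E' E') = { *, bool, id } and FIRST(E' bool E) = { *, bool, id }.
Both contain *, so the two alternatives are not disjoint — LL(1) conflict.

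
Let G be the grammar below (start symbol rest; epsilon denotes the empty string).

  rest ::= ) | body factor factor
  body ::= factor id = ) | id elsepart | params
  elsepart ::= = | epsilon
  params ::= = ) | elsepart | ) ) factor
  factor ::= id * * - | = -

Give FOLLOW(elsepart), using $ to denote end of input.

{ =, id }

In body ::= id elsepart: elsepart is at the end, add FOLLOW(body) = { =, id }.
In params ::= elsepart: elsepart is at the end, add FOLLOW(params) = { =, id }.
Union: FOLLOW(elsepart) = { =, id }.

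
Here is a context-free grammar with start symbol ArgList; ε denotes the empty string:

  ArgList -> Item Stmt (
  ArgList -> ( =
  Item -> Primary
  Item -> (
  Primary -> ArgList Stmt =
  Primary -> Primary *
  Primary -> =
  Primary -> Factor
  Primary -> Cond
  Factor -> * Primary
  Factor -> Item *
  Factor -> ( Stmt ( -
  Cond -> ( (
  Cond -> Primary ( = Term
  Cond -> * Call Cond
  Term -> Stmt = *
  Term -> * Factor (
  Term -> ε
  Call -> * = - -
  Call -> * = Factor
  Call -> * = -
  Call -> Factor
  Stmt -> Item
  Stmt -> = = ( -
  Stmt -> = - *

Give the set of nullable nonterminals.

{ Term }

Directly nullable (have an ε-production): Term.
No other nonterminal has a production whose RHS symbols are all nullable.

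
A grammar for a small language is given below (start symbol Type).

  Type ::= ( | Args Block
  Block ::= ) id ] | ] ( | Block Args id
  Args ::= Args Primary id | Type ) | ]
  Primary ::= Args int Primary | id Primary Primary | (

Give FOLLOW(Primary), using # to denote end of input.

In Args ::= Args Primary id: add FIRST(id) = { id }.
In Primary ::= Args int Primary: Primary is at the end, add FOLLOW(Primary) = { (, ], id }.
In Primary ::= id Primary Primary: add FIRST(Primary) = { (, ], id }.
In Primary ::= id Primary Primary: Primary is at the end, add FOLLOW(Primary) = { (, ], id }.
Union: FOLLOW(Primary) = { (, ], id }.

{ (, ], id }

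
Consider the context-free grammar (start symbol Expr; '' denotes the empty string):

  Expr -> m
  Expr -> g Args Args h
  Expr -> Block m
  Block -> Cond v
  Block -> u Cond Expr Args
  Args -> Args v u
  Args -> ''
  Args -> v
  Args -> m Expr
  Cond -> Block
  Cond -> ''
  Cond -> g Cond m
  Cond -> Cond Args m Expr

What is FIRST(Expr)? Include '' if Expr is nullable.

{ g, m, u, v }

Expr -> m contributes {m}.
Expr -> g Args Args h contributes {g}.
From Expr -> Block m: add FIRST(Block) = { g, m, u, v }.
Union: FIRST(Expr) = { g, m, u, v }.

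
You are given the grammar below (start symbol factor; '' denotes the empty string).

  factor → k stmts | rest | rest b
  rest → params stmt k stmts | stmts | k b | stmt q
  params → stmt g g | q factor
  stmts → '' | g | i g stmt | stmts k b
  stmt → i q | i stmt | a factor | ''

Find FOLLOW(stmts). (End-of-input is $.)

In factor → k stmts: stmts is at the end, add FOLLOW(factor) = { $, a, b, g, i, k, q }.
In rest → params stmt k stmts: stmts is at the end, add FOLLOW(rest) = { $, a, b, g, i, k, q }.
In rest → stmts: stmts is at the end, add FOLLOW(rest) = { $, a, b, g, i, k, q }.
In stmts → stmts k b: add FIRST(k b) = { k }.
Union: FOLLOW(stmts) = { $, a, b, g, i, k, q }.

{ $, a, b, g, i, k, q }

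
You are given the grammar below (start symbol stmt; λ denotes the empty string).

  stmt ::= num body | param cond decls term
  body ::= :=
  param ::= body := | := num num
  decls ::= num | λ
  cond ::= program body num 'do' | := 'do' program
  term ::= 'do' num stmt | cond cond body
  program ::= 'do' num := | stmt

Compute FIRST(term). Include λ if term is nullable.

{ 'do', :=, num }

term ::= 'do' num stmt contributes {'do'}.
From term ::= cond cond body: add FIRST(cond) = { 'do', :=, num }.
Union: FIRST(term) = { 'do', :=, num }.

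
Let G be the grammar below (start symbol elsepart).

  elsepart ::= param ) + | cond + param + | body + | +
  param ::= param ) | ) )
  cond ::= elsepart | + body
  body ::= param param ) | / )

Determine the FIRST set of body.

From body ::= param param ): add FIRST(param) = { ) }.
body ::= / ) contributes {/}.
Union: FIRST(body) = { ), / }.

{ ), / }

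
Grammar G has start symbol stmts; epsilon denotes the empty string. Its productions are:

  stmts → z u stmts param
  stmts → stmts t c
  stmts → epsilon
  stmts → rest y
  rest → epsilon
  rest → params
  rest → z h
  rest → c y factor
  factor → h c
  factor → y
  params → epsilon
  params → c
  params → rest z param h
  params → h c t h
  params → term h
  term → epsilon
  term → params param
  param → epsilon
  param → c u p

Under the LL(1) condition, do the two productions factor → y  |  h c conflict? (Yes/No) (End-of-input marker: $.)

FIRST(y) = { y } and FIRST(h c) = { h }.
The FIRST sets are disjoint and neither alternative is nullable — no conflict.

No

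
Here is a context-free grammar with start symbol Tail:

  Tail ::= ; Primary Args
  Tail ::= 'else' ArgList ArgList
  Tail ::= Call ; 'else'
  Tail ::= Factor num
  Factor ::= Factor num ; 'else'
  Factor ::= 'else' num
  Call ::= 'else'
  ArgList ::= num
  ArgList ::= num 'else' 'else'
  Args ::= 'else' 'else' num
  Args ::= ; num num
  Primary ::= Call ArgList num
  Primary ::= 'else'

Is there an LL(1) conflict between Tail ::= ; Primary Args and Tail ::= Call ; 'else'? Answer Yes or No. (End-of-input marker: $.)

No

FIRST(; Primary Args) = { ; } and FIRST(Call ; 'else') = { 'else' }.
The FIRST sets are disjoint and neither alternative is nullable — no conflict.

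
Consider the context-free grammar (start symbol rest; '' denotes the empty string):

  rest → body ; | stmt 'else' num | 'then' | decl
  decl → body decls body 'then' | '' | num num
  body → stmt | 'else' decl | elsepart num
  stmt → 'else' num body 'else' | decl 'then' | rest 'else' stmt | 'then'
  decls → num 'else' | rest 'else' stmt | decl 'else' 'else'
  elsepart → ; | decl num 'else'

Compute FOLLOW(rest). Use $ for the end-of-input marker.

rest is the start symbol, so $ ∈ FOLLOW(rest).
In stmt → rest 'else' stmt: add FIRST('else' stmt) = { 'else' }.
In decls → rest 'else' stmt: add FIRST('else' stmt) = { 'else' }.
Union: FOLLOW(rest) = { $, 'else' }.

{ $, 'else' }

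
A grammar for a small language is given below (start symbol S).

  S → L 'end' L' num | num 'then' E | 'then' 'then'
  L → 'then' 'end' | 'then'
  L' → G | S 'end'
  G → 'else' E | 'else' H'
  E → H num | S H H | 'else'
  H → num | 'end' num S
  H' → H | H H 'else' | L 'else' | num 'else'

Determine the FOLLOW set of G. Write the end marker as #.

{ num }

In L' → G: G is at the end, add FOLLOW(L') = { num }.
Union: FOLLOW(G) = { num }.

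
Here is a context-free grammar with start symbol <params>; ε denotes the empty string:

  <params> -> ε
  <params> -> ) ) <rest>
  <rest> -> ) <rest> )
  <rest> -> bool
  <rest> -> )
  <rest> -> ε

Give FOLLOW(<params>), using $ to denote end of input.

{ $ }

<params> is the start symbol, so $ ∈ FOLLOW(<params>).
Union: FOLLOW(<params>) = { $ }.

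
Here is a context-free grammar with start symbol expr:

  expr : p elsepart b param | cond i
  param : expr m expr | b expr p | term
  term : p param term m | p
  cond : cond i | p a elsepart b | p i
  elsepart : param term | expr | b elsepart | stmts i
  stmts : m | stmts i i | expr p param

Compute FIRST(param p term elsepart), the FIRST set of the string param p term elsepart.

Add FIRST(param) = { b, p }; param is not nullable, stop.

{ b, p }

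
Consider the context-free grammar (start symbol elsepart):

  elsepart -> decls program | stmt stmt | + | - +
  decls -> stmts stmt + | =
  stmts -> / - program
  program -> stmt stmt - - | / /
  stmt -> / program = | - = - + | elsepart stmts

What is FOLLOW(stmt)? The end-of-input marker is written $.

{ $, +, -, /, = }

In elsepart -> stmt stmt: add FIRST(stmt) = { +, -, /, = }.
In elsepart -> stmt stmt: stmt is at the end, add FOLLOW(elsepart) = { $, / }.
In decls -> stmts stmt +: add FIRST(+) = { + }.
In program -> stmt stmt - -: add FIRST(stmt - -) = { +, -, /, = }.
In program -> stmt stmt - -: add FIRST(- -) = { - }.
Union: FOLLOW(stmt) = { $, +, -, /, = }.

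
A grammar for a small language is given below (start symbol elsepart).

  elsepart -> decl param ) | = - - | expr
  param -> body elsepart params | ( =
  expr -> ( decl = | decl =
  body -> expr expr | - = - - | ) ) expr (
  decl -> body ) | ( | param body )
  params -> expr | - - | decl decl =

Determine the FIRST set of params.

From params -> expr: add FIRST(expr) = { (, ), - }.
params -> - - contributes {-}.
From params -> decl decl =: add FIRST(decl) = { (, ), - }.
Union: FIRST(params) = { (, ), - }.

{ (, ), - }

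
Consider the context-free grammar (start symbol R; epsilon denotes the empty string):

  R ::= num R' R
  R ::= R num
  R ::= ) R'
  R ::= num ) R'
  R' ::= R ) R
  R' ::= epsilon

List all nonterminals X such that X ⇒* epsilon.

{ R' }

Directly nullable (have an epsilon-production): R'.
No other nonterminal has a production whose RHS symbols are all nullable.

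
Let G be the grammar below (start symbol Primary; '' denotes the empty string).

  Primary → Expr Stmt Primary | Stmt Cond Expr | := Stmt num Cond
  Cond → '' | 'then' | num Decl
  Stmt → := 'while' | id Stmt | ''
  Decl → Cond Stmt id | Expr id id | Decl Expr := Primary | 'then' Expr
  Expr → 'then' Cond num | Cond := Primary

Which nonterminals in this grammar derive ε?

{ Cond, Stmt }

Directly nullable (have an ''-production): Cond, Stmt.
No other nonterminal has a production whose RHS symbols are all nullable.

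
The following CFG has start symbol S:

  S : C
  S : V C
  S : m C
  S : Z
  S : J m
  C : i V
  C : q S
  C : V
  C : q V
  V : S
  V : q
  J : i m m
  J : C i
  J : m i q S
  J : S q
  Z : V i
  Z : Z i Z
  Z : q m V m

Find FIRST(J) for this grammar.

J : i m m contributes {i}.
From J : C i: add FIRST(C) = { i, m, q }.
J : m i q S contributes {m}.
From J : S q: add FIRST(S) = { i, m, q }.
Union: FIRST(J) = { i, m, q }.

{ i, m, q }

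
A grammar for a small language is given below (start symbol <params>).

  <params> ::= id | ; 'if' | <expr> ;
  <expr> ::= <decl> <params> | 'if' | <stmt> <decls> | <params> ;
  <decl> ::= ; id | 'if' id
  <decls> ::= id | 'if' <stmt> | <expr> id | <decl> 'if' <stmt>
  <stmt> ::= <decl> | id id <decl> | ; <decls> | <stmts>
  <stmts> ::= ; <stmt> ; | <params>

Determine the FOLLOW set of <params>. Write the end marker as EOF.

<params> is the start symbol, so EOF ∈ FOLLOW(<params>).
In <expr> ::= <decl> <params>: <params> is at the end, add FOLLOW(<expr>) = { ;, id }.
In <expr> ::= <params> ;: add FIRST(;) = { ; }.
In <stmts> ::= <params>: <params> is at the end, add FOLLOW(<stmts>) = { 'if', ;, id }.
Union: FOLLOW(<params>) = { EOF, 'if', ;, id }.

{ EOF, 'if', ;, id }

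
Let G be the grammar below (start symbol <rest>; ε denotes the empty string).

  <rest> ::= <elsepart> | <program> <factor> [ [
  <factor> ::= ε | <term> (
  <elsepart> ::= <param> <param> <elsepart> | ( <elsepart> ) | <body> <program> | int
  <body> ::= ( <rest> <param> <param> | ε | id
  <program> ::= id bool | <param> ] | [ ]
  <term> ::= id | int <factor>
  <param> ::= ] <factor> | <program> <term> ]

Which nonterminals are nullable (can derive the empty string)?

Directly nullable (have an ε-production): <factor>, <body>.
No other nonterminal has a production whose RHS symbols are all nullable.

{ <body>, <factor> }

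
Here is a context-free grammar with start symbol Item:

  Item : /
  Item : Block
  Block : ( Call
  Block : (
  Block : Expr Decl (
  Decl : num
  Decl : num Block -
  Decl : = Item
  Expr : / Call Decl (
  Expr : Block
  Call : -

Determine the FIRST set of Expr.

Expr : / Call Decl ( contributes {/}.
From Expr : Block: add FIRST(Block) = { (, / }.
Union: FIRST(Expr) = { (, / }.

{ (, / }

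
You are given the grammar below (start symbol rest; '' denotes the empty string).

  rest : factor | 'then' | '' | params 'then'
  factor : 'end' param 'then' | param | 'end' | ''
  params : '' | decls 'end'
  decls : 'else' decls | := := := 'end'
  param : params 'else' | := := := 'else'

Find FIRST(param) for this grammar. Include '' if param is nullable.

From param : params 'else': params nullable, take FIRST(params) ∪ {'else'} = { 'else', := }.
param : := := := 'else' contributes {:=}.
Union: FIRST(param) = { 'else', := }.

{ 'else', := }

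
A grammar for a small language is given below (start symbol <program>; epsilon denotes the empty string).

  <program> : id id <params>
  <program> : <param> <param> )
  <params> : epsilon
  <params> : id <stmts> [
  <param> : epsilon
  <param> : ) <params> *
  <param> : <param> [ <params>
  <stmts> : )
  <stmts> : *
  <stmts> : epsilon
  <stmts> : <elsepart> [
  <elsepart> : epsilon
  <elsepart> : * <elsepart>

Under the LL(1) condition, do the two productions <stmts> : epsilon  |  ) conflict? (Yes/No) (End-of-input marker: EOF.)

FIRST(epsilon) = { epsilon } and FIRST()) = { ) }.
The first is nullable but FOLLOW(<stmts>) = { [ } is disjoint from FIRST of the second.

No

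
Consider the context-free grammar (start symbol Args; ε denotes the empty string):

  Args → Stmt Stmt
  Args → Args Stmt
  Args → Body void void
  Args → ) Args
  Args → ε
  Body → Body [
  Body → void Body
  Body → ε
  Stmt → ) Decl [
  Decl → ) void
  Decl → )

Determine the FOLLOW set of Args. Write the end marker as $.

{ $, ) }

Args is the start symbol, so $ ∈ FOLLOW(Args).
In Args → Args Stmt: add FIRST(Stmt) = { ) }.
In Args → ) Args: Args is at the end, add FOLLOW(Args) = { $, ) }.
Union: FOLLOW(Args) = { $, ) }.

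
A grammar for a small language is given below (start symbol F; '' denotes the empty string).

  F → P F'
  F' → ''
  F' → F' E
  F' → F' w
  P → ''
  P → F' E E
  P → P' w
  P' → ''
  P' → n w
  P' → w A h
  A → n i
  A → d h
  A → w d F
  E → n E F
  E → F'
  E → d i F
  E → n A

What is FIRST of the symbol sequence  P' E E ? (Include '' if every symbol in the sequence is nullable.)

{ d, n, w, '' }

Add FIRST(P')\{''} = { n, w }; P' is nullable, continue.
Add FIRST(E)\{''} = { d, n, w }; E is nullable, continue.
Add FIRST(E)\{''} = { d, n, w }; E is nullable, continue.
Every symbol is nullable, so include ''.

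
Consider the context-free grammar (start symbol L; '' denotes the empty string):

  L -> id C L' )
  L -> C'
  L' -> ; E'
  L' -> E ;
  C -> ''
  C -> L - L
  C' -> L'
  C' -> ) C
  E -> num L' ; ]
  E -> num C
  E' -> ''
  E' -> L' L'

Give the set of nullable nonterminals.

Directly nullable (have an ''-production): C, E'.
No other nonterminal has a production whose RHS symbols are all nullable.

{ C, E' }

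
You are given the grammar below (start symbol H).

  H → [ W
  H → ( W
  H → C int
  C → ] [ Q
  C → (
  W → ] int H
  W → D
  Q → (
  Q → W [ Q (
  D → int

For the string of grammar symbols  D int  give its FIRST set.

{ int }

Add FIRST(D) = { int }; D is not nullable, stop.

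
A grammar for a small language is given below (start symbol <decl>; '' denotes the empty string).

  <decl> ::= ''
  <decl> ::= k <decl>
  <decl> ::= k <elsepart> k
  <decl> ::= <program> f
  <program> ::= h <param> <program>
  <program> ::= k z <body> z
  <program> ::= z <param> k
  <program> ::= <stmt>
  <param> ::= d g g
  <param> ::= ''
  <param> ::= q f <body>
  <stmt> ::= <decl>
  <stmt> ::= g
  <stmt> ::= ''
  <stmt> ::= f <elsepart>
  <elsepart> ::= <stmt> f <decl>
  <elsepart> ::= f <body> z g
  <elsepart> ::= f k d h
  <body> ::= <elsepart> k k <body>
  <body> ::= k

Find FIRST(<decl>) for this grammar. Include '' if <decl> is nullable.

{ f, g, h, k, z, '' }

<decl> ::= '' contributes ''.
<decl> ::= k <decl> contributes {k}.
<decl> ::= k <elsepart> k contributes {k}.
From <decl> ::= <program> f: <program> nullable, take FIRST(<program>) ∪ {f} = { f, g, h, k, z }.
Union: FIRST(<decl>) = { f, g, h, k, z, '' }.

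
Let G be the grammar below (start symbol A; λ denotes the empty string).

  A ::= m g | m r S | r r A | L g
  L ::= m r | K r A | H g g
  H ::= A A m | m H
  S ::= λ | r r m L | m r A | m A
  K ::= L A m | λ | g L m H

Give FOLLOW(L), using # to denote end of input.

In A ::= L g: add FIRST(g) = { g }.
In S ::= r r m L: L is at the end, add FOLLOW(S) = { #, g, m, r }.
In K ::= L A m: add FIRST(A m) = { g, m, r }.
In K ::= g L m H: add FIRST(m H) = { m }.
Union: FOLLOW(L) = { #, g, m, r }.

{ #, g, m, r }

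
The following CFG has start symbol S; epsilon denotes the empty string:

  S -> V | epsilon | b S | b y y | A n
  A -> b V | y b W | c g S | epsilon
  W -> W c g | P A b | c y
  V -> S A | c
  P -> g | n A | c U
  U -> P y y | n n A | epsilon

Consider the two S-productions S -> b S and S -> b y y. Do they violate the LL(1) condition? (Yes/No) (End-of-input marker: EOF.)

Yes

FIRST(b S) = { b } and FIRST(b y y) = { b }.
Both contain b, so the two alternatives are not disjoint — LL(1) conflict.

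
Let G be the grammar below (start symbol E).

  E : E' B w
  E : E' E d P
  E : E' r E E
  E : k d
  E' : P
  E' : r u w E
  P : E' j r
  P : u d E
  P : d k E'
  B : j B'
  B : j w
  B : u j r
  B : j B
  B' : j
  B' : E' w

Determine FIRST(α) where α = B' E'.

Add FIRST(B') = { d, j, r, u }; B' is not nullable, stop.

{ d, j, r, u }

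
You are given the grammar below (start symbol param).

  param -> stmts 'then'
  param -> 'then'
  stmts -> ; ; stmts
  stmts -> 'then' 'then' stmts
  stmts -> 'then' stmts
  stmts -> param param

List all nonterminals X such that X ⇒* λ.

No nonterminal has an empty production or an RHS whose symbols are all nullable.

{ } (none)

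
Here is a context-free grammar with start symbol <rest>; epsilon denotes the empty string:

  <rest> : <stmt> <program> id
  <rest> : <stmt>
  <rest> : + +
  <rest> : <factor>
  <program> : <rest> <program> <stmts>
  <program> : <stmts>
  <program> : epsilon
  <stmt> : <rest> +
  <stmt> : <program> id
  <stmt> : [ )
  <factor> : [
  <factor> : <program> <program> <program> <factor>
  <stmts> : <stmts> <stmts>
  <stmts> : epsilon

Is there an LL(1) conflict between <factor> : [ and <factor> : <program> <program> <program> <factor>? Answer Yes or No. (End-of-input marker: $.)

Yes

FIRST([) = { [ } and FIRST(<program> <program> <program> <factor>) = { +, [, id }.
Both contain [, so the two alternatives are not disjoint — LL(1) conflict.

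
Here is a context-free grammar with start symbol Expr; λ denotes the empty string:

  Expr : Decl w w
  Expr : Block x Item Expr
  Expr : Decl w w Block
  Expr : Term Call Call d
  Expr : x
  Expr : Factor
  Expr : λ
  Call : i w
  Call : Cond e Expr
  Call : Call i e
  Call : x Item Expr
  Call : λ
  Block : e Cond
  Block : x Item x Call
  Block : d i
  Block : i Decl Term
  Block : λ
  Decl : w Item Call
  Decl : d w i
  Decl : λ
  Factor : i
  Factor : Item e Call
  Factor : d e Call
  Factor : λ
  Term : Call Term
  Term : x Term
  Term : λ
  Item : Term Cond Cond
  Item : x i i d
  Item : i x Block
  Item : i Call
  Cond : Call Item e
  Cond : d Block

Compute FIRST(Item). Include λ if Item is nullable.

From Item : Term Cond Cond: Term nullable, take FIRST(Term) ∪ FIRST(Cond) = { d, i, x }.
Item : x i i d contributes {x}.
Item : i x Block contributes {i}.
Item : i Call contributes {i}.
Union: FIRST(Item) = { d, i, x }.

{ d, i, x }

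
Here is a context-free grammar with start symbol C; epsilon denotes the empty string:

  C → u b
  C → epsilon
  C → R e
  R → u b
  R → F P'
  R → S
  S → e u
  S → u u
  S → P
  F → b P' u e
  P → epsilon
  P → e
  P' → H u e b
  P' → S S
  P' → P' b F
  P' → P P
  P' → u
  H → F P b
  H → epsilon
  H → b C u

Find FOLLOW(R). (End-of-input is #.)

In C → R e: add FIRST(e) = { e }.
Union: FOLLOW(R) = { e }.

{ e }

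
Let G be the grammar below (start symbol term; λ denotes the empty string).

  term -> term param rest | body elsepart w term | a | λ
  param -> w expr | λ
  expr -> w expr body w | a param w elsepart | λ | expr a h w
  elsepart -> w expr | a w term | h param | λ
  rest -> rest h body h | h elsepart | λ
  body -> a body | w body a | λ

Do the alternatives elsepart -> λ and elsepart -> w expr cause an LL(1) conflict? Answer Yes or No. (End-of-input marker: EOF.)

Yes

FIRST(λ) = { λ } and FIRST(w expr) = { w }.
The first alternative is nullable and FOLLOW(elsepart) = { EOF, a, h, w } shares w with FIRST of the second — conflict.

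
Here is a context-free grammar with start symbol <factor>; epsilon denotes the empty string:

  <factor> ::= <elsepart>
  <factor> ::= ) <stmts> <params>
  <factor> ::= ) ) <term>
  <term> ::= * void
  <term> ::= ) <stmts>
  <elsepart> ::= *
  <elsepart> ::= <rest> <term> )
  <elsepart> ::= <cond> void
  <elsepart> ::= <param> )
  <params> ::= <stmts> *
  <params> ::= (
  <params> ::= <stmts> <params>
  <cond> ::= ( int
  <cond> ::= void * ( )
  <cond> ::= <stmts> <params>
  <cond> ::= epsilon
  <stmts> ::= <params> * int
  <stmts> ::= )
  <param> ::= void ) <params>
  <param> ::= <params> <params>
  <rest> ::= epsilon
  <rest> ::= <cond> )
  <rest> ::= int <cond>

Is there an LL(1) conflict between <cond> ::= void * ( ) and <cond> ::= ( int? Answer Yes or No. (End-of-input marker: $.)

No

FIRST(void * ( )) = { void } and FIRST(( int) = { ( }.
The FIRST sets are disjoint and neither alternative is nullable — no conflict.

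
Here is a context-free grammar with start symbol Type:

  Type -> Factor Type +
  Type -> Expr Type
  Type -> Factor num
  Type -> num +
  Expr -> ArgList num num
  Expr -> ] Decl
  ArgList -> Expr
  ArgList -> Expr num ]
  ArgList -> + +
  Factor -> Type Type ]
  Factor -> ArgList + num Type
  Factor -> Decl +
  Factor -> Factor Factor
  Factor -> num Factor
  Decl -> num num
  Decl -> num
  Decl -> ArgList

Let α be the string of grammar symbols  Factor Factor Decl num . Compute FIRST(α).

Add FIRST(Factor) = { +, ], num }; Factor is not nullable, stop.

{ +, ], num }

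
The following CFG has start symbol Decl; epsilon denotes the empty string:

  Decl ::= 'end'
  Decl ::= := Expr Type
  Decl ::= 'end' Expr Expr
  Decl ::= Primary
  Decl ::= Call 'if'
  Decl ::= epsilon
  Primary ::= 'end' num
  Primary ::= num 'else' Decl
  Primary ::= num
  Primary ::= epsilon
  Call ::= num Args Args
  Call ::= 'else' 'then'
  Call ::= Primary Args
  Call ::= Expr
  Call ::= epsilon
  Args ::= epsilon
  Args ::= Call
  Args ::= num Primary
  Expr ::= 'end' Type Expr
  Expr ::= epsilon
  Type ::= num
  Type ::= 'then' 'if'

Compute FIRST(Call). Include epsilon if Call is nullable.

Call ::= num Args Args contributes {num}.
Call ::= 'else' 'then' contributes {'else'}.
From Call ::= Primary Args: Primary, Args nullable, take FIRST(Primary) ∪ FIRST(Args) = { 'else', 'end', num }; also epsilon since the whole RHS is nullable.
From Call ::= Expr: add FIRST(Expr) = { 'end', epsilon } (including epsilon since Expr is nullable).
Call ::= epsilon contributes epsilon.
Union: FIRST(Call) = { 'else', 'end', num, epsilon }.

{ 'else', 'end', num, epsilon }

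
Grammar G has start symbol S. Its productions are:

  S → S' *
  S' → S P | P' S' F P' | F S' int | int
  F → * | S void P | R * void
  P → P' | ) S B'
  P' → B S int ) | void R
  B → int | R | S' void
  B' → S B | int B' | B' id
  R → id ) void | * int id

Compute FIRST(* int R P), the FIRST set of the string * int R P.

* is a terminal; add {*} and stop.

{ * }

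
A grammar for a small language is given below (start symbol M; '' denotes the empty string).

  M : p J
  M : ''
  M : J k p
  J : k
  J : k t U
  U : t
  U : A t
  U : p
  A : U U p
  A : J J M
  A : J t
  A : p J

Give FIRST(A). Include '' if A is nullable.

{ k, p, t }

From A : U U p: add FIRST(U) = { k, p, t }.
From A : J J M: add FIRST(J) = { k }.
From A : J t: add FIRST(J) = { k }.
A : p J contributes {p}.
Union: FIRST(A) = { k, p, t }.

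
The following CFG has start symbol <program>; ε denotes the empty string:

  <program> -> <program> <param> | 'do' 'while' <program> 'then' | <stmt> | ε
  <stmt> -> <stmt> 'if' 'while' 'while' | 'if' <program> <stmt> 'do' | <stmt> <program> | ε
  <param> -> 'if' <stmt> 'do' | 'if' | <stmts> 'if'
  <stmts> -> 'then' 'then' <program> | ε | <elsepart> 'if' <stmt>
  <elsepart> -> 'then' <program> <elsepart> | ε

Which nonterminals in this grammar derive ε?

Directly nullable (have an ε-production): <program>, <stmt>, <stmts>, <elsepart>.
No other nonterminal has a production whose RHS symbols are all nullable.

{ <elsepart>, <program>, <stmt>, <stmts> }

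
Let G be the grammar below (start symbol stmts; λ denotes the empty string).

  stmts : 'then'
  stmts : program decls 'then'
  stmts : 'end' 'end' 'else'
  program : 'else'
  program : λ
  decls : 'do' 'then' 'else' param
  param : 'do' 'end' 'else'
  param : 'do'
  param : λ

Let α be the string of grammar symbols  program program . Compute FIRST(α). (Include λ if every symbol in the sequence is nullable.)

Add FIRST(program)\{λ} = { 'else' }; program is nullable, continue.
Add FIRST(program)\{λ} = { 'else' }; program is nullable, continue.
Every symbol is nullable, so include λ.

{ 'else', λ }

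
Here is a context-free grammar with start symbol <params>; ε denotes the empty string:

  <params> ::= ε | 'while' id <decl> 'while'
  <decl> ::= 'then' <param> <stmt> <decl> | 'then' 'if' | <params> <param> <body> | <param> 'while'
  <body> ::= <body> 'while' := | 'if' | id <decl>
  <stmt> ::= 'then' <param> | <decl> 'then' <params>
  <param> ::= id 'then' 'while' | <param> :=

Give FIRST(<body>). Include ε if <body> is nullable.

From <body> ::= <body> 'while' :=: add FIRST(<body>) = { 'if', id }.
<body> ::= 'if' contributes {'if'}.
<body> ::= id <decl> contributes {id}.
Union: FIRST(<body>) = { 'if', id }.

{ 'if', id }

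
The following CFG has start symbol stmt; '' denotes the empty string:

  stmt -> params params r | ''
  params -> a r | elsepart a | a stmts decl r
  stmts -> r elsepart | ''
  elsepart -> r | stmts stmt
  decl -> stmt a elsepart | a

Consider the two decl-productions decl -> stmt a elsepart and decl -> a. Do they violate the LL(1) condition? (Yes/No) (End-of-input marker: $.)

Yes

FIRST(stmt a elsepart) = { a, r } and FIRST(a) = { a }.
Both contain a, so the two alternatives are not disjoint — LL(1) conflict.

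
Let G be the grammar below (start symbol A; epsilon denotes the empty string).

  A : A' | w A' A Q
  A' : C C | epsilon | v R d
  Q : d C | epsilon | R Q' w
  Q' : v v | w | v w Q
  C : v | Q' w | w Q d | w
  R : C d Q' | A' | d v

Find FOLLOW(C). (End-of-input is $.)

In A' : C C: add FIRST(C) = { v, w }.
In A' : C C: C is at the end, add FOLLOW(A') = { $, d, v, w }.
In Q : d C: C is at the end, add FOLLOW(Q) = { $, d, v, w }.
In R : C d Q': add FIRST(d Q') = { d }.
Union: FOLLOW(C) = { $, d, v, w }.

{ $, d, v, w }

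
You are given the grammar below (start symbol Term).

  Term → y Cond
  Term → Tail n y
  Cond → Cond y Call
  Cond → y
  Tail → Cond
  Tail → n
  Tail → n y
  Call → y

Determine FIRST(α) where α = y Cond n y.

y is a terminal; add {y} and stop.

{ y }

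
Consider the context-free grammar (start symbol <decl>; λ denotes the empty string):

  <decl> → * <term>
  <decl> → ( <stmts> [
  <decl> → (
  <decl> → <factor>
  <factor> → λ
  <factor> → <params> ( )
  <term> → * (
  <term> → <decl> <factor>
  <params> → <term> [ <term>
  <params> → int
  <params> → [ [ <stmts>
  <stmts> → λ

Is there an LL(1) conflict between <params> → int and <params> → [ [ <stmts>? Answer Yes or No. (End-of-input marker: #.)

FIRST(int) = { int } and FIRST([ [ <stmts>) = { [ }.
The FIRST sets are disjoint and neither alternative is nullable — no conflict.

No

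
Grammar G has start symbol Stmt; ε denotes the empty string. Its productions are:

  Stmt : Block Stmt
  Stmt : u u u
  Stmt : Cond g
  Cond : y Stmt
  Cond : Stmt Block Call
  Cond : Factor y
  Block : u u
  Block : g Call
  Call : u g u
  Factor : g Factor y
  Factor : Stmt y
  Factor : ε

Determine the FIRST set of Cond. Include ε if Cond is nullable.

Cond : y Stmt contributes {y}.
From Cond : Stmt Block Call: add FIRST(Stmt) = { g, u, y }.
From Cond : Factor y: Factor nullable, take FIRST(Factor) ∪ {y} = { g, u, y }.
Union: FIRST(Cond) = { g, u, y }.

{ g, u, y }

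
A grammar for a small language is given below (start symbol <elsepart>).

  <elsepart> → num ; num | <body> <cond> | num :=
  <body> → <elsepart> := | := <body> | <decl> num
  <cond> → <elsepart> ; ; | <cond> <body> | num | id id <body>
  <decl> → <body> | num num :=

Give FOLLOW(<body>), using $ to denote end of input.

{ $, :=, ;, id, num }

In <elsepart> → <body> <cond>: add FIRST(<cond>) = { :=, id, num }.
In <body> → := <body>: <body> is at the end, add FOLLOW(<body>) = { $, :=, ;, id, num }.
In <cond> → <cond> <body>: <body> is at the end, add FOLLOW(<cond>) = { $, :=, ;, num }.
In <cond> → id id <body>: <body> is at the end, add FOLLOW(<cond>) = { $, :=, ;, num }.
In <decl> → <body>: <body> is at the end, add FOLLOW(<decl>) = { num }.
Union: FOLLOW(<body>) = { $, :=, ;, id, num }.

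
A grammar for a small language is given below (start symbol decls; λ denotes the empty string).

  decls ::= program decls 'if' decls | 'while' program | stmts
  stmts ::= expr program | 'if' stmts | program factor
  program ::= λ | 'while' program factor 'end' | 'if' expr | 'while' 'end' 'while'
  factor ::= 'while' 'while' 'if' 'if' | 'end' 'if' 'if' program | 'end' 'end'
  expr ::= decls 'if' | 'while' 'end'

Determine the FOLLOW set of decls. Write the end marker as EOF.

decls is the start symbol, so EOF ∈ FOLLOW(decls).
In decls ::= program decls 'if' decls: add FIRST('if' decls) = { 'if' }.
In decls ::= program decls 'if' decls: decls is at the end, add FOLLOW(decls) = { EOF, 'if' }.
In expr ::= decls 'if': add FIRST('if') = { 'if' }.
Union: FOLLOW(decls) = { EOF, 'if' }.

{ EOF, 'if' }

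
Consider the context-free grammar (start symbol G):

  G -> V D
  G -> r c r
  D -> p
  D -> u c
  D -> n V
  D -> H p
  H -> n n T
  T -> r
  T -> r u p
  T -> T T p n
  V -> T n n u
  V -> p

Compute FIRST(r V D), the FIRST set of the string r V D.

r is a terminal; add {r} and stop.

{ r }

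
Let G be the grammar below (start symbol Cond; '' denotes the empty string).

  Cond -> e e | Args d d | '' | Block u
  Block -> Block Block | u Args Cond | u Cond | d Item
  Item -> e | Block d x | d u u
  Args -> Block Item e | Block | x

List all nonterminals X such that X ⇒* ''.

{ Cond }

Directly nullable (have an ''-production): Cond.
No other nonterminal has a production whose RHS symbols are all nullable.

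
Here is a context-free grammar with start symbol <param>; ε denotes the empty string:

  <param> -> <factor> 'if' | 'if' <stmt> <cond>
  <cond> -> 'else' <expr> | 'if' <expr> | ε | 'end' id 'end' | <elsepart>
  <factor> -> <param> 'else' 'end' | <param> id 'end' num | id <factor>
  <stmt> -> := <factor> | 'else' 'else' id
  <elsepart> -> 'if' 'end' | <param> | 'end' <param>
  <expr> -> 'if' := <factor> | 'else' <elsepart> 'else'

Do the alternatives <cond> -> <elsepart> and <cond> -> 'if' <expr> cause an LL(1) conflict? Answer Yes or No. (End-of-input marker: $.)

FIRST(<elsepart>) = { 'end', 'if', id } and FIRST('if' <expr>) = { 'if' }.
Both contain 'if', so the two alternatives are not disjoint — LL(1) conflict.

Yes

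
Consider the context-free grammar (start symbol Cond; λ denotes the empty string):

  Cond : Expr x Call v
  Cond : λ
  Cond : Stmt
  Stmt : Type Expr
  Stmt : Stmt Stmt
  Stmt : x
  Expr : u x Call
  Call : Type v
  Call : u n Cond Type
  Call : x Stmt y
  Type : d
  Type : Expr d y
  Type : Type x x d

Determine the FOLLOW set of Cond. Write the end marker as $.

{ $, d, u }

Cond is the start symbol, so $ ∈ FOLLOW(Cond).
In Call : u n Cond Type: add FIRST(Type) = { d, u }.
Union: FOLLOW(Cond) = { $, d, u }.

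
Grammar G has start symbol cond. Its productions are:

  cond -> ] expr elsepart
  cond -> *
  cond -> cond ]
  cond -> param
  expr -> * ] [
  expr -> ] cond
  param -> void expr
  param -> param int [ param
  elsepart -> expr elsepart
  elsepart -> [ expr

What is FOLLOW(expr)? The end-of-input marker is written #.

{ #, *, [, ], int }

In cond -> ] expr elsepart: add FIRST(elsepart) = { *, [, ] }.
In param -> void expr: expr is at the end, add FOLLOW(param) = { #, *, [, ], int }.
In elsepart -> expr elsepart: add FIRST(elsepart) = { *, [, ] }.
In elsepart -> [ expr: expr is at the end, add FOLLOW(elsepart) = { #, *, [, ], int }.
Union: FOLLOW(expr) = { #, *, [, ], int }.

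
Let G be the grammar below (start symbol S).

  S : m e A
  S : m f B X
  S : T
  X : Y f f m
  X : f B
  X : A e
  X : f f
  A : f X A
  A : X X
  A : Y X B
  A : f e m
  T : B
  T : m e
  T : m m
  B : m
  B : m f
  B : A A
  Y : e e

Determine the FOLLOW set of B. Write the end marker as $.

{ $, e, f, m }

In S : m f B X: add FIRST(X) = { e, f }.
In X : f B: B is at the end, add FOLLOW(X) = { $, e, f, m }.
In A : Y X B: B is at the end, add FOLLOW(A) = { $, e, f, m }.
In T : B: B is at the end, add FOLLOW(T) = { $ }.
Union: FOLLOW(B) = { $, e, f, m }.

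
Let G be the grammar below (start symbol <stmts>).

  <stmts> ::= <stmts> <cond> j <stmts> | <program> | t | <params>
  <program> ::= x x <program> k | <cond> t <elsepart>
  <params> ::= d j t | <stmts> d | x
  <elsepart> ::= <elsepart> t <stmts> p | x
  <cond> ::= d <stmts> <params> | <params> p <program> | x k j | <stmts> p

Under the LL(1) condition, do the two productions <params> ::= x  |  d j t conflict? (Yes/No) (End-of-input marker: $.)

FIRST(x) = { x } and FIRST(d j t) = { d }.
The FIRST sets are disjoint and neither alternative is nullable — no conflict.

No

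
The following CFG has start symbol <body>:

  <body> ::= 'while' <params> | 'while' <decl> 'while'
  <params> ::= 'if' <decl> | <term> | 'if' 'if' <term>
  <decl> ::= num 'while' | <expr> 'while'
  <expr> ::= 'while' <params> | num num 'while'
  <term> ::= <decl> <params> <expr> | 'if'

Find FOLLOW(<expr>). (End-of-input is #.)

{ #, 'while', num }

In <decl> ::= <expr> 'while': add FIRST('while') = { 'while' }.
In <term> ::= <decl> <params> <expr>: <expr> is at the end, add FOLLOW(<term>) = { #, 'while', num }.
Union: FOLLOW(<expr>) = { #, 'while', num }.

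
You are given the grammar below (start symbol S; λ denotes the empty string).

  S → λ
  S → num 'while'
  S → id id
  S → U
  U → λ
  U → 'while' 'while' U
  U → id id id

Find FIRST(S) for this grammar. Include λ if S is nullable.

S → λ contributes λ.
S → num 'while' contributes {num}.
S → id id contributes {id}.
From S → U: add FIRST(U) = { 'while', id, λ } (including λ since U is nullable).
Union: FIRST(S) = { 'while', id, num, λ }.

{ 'while', id, num, λ }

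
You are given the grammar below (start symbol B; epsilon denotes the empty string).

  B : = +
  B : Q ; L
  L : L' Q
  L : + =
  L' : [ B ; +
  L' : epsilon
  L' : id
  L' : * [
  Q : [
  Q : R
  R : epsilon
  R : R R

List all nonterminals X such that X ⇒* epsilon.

Directly nullable (have an epsilon-production): L', R.
L : L' Q with every symbol nullable, so L is nullable.
Q : R with every symbol nullable, so Q is nullable.
No other nonterminal has a production whose RHS symbols are all nullable.

{ L, L', Q, R }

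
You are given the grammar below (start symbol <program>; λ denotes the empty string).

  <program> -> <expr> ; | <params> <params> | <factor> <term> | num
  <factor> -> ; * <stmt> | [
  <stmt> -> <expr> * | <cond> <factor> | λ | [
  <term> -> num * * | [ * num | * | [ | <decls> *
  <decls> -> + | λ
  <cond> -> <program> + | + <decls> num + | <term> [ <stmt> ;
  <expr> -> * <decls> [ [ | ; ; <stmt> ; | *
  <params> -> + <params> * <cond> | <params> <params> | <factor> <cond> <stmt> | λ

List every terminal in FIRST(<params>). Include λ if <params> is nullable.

{ +, ;, [, λ }

<params> -> + <params> * <cond> contributes {+}.
From <params> -> <params> <params>: <params>, <params> nullable, take FIRST(<params>) ∪ FIRST(<params>) = { +, ;, [ }; also λ since the whole RHS is nullable.
From <params> -> <factor> <cond> <stmt>: add FIRST(<factor>) = { ;, [ }.
<params> -> λ contributes λ.
Union: FIRST(<params>) = { +, ;, [, λ }.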